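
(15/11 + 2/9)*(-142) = -22294/99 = -225.19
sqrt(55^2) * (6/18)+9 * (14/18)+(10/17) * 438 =282.98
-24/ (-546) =4/ 91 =0.04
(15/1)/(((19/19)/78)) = 1170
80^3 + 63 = 512063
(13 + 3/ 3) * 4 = 56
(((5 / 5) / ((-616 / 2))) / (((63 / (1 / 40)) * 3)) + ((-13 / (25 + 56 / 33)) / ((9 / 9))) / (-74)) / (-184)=-499426363 / 13965869111040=-0.00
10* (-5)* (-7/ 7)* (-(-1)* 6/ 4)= 75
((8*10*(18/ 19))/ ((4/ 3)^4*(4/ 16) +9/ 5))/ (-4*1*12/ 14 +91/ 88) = -12.22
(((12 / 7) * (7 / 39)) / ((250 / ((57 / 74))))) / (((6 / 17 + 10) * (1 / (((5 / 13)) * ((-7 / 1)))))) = -6783 / 27513200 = -0.00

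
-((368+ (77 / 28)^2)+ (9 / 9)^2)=-376.56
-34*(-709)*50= 1205300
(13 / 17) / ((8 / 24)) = 39 / 17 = 2.29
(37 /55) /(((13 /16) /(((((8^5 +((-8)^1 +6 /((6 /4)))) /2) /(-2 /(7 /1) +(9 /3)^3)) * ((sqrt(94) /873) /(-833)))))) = -0.01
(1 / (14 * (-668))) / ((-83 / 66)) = 33 / 388108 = 0.00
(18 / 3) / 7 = 6 / 7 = 0.86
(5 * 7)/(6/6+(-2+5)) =35/4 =8.75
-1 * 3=-3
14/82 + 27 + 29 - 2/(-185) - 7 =373042/7585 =49.18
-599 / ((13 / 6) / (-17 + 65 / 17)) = 805056 / 221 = 3642.79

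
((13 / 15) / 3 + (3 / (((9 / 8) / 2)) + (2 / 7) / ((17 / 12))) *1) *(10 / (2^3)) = 31187 / 4284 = 7.28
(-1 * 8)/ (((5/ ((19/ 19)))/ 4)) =-32/ 5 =-6.40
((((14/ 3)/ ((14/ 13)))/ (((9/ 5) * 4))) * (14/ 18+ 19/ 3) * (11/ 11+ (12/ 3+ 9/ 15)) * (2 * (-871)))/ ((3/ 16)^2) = -1187574.05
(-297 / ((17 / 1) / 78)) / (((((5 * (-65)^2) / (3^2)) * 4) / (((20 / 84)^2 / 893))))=-891 / 96702970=-0.00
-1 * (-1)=1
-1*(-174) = 174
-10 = -10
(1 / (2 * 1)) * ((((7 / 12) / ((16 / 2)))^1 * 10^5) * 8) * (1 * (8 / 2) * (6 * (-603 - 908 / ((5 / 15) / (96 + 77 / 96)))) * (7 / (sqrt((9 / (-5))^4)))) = -32375754687500 / 81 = -399700675154.32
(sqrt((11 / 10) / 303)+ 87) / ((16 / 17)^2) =98.28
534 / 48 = 89 / 8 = 11.12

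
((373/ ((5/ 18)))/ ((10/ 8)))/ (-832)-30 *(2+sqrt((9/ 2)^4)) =-1738857/ 2600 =-668.79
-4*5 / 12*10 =-16.67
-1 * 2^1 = -2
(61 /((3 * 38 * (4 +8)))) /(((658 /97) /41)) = 242597 /900144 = 0.27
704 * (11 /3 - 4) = -704 /3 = -234.67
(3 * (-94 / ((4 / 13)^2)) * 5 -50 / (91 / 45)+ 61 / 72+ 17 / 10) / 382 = -30539083 / 782145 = -39.05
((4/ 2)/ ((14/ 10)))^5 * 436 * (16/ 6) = 348800000/ 50421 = 6917.75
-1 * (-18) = 18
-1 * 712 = -712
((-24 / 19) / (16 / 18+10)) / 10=-54 / 4655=-0.01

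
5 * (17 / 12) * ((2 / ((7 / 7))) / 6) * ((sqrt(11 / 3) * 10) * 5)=2125 * sqrt(33) / 54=226.06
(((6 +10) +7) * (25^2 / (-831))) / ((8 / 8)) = -17.30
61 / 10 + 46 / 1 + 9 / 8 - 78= -991 / 40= -24.78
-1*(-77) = 77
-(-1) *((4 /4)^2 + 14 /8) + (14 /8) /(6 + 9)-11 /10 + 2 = 113 /30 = 3.77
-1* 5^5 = -3125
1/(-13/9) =-9/13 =-0.69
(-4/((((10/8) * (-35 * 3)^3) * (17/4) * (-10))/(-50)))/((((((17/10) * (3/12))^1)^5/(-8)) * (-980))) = 20971520/10953363298941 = 0.00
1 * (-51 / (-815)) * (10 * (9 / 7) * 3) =2.41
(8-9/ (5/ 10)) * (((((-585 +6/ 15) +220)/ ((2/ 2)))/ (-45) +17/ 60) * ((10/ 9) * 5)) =-37735/ 81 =-465.86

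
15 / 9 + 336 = 1013 / 3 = 337.67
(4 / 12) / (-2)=-1 / 6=-0.17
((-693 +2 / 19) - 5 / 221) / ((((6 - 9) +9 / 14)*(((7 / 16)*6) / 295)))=13733123200 / 415701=33036.06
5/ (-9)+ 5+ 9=121/ 9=13.44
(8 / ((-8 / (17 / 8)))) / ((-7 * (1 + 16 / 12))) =0.13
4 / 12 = 1 / 3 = 0.33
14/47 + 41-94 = -2477/47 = -52.70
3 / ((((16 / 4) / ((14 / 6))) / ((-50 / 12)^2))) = 4375 / 144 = 30.38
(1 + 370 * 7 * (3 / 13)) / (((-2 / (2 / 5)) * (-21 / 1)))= 7783 / 1365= 5.70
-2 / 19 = -0.11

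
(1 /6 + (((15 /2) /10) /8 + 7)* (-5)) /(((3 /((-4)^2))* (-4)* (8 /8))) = 3389 /72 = 47.07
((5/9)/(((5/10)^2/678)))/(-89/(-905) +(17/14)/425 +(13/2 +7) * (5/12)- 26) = -1145368000/15412143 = -74.32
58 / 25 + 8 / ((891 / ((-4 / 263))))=13590514 / 5858325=2.32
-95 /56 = -1.70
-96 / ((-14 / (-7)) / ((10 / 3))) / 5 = -32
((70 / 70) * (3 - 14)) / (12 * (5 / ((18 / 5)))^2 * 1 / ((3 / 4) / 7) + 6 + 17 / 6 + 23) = -1782 / 40157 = -0.04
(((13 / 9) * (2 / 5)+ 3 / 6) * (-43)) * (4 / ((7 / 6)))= -158.90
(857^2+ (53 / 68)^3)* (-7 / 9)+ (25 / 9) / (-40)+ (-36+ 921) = -538012221185 / 943296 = -570353.55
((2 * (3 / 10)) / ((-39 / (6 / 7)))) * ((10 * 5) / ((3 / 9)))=-180 / 91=-1.98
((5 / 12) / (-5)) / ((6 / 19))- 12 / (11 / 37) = -32177 / 792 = -40.63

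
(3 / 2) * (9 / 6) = 2.25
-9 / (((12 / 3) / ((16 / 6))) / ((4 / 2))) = -12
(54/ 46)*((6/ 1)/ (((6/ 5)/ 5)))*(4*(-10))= -27000/ 23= -1173.91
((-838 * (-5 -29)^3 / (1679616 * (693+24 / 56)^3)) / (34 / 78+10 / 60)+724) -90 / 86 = 2923578485042661070555 / 4043937171160367424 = 722.95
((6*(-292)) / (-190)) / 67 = 876 / 6365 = 0.14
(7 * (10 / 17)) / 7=10 / 17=0.59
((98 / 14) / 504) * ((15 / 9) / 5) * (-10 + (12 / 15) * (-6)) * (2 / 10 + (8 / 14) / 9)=-3071 / 170100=-0.02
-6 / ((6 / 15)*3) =-5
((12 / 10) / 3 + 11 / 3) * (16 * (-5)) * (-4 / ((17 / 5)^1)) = 19520 / 51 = 382.75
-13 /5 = -2.60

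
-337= -337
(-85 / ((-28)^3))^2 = 7225 / 481890304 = 0.00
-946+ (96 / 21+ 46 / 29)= -190788 / 203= -939.84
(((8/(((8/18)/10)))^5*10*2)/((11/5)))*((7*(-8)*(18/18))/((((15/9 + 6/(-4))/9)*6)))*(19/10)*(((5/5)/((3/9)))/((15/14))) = -50664608870400000/11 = -4605873533672727.27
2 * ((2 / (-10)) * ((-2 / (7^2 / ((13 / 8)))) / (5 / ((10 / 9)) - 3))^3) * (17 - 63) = -50531 / 31765230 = -0.00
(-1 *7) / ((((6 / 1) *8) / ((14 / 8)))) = -49 / 192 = -0.26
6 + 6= 12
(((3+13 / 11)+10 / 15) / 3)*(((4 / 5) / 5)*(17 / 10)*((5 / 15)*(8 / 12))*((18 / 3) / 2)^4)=2176 / 275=7.91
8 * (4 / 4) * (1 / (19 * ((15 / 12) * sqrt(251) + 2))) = -256 / 118009 + 160 * sqrt(251) / 118009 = 0.02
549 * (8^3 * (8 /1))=2248704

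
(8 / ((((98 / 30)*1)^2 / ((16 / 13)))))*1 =28800 / 31213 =0.92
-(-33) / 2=33 / 2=16.50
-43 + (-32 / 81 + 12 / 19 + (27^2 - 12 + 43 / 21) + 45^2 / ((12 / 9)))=94588411 / 43092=2195.03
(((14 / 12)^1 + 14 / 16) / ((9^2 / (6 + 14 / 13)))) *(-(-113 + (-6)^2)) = 86779 / 6318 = 13.74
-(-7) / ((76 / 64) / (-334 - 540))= -5152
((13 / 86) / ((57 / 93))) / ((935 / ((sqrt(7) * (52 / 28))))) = 5239 * sqrt(7) / 10694530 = 0.00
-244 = -244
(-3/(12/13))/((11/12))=-39/11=-3.55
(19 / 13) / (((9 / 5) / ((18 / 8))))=95 / 52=1.83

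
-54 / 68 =-27 / 34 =-0.79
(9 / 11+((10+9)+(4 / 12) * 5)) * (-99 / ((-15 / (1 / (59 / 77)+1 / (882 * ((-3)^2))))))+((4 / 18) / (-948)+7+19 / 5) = 18118293871 / 92497545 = 195.88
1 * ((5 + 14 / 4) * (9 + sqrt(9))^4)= 176256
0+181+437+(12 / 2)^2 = 654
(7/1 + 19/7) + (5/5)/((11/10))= 818/77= 10.62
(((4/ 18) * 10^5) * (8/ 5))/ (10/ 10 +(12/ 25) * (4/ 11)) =88000000/ 2907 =30271.76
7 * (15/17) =105/17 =6.18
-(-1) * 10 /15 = 2 /3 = 0.67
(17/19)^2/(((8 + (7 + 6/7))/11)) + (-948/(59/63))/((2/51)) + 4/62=-1891779490247/73289859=-25812.30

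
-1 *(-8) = 8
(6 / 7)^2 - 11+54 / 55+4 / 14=-24249 / 2695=-9.00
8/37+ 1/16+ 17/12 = 3011/1776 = 1.70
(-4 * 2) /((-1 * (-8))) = -1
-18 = -18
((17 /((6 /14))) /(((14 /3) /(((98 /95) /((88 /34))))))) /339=14161 /1417020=0.01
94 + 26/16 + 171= 2133/8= 266.62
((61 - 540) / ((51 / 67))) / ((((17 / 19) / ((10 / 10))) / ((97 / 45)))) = -59147399 / 39015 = -1516.02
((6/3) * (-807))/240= -269/40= -6.72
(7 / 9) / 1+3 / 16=139 / 144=0.97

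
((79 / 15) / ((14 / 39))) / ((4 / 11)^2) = 124267 / 1120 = 110.95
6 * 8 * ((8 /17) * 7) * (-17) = -2688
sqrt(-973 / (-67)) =sqrt(65191) / 67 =3.81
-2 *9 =-18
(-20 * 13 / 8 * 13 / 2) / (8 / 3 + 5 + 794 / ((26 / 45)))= -32955 / 215576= -0.15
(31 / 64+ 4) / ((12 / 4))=287 / 192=1.49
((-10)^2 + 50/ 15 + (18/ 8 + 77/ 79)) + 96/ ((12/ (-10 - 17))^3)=-935621/ 948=-986.94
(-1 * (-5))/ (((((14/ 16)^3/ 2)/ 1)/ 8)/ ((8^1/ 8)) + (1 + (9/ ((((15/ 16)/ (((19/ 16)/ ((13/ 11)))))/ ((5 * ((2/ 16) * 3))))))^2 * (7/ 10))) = 34611200/ 1592308203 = 0.02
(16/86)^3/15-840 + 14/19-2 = -841.26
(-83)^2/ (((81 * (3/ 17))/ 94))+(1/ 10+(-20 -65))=109879913/ 2430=45218.07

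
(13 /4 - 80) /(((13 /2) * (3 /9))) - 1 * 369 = -10515 /26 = -404.42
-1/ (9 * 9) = -1/ 81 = -0.01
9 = 9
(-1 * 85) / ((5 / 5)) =-85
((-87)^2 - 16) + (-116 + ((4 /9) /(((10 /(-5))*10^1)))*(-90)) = 7439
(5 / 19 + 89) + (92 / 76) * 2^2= 1788 / 19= 94.11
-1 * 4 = -4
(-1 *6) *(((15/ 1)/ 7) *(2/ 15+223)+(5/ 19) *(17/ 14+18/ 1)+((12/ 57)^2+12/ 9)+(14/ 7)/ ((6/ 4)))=-7367371/ 2527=-2915.46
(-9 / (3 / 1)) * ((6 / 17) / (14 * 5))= -0.02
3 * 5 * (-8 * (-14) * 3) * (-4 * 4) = -80640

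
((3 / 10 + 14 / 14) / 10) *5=13 / 20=0.65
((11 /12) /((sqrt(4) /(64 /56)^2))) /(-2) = -0.30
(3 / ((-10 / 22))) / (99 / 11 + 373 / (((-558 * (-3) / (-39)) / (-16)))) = -9207 / 206515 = -0.04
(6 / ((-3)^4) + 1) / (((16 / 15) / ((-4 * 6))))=-145 / 6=-24.17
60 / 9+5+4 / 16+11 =275 / 12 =22.92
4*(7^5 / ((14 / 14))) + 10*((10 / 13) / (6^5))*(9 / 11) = 2076538489 / 30888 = 67228.00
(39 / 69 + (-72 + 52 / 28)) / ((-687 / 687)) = 69.58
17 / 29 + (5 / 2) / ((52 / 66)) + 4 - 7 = 1145 / 1508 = 0.76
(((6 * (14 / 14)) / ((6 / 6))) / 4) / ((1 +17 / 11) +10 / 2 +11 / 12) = 198 / 1117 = 0.18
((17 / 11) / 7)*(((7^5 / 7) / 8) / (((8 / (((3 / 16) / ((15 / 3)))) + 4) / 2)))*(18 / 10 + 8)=857157 / 143440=5.98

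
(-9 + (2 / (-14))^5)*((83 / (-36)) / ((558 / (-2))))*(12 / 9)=-12554912 / 126607131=-0.10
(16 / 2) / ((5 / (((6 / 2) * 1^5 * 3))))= 72 / 5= 14.40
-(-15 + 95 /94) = 1315 /94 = 13.99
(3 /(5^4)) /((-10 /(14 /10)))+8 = 249979 /31250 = 8.00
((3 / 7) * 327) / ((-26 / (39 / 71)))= -2943 / 994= -2.96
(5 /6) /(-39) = -5 /234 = -0.02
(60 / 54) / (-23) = -10 / 207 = -0.05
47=47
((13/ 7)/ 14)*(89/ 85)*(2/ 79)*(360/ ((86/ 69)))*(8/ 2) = 11495952/ 2829701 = 4.06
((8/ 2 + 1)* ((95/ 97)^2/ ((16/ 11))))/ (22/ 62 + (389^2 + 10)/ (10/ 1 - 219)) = -3216013625/ 705895095328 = -0.00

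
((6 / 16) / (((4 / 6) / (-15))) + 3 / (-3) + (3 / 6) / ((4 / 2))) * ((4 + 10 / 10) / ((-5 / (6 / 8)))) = 441 / 64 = 6.89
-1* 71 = -71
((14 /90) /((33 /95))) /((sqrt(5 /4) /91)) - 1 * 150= -150+24206 * sqrt(5) /1485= -113.55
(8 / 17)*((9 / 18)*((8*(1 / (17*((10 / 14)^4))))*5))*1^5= 76832 / 36125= 2.13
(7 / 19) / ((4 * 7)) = 1 / 76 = 0.01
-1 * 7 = -7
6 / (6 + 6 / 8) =8 / 9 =0.89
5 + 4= 9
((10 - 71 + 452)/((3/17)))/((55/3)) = 6647/55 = 120.85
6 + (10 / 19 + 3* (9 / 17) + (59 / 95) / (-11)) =143152 / 17765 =8.06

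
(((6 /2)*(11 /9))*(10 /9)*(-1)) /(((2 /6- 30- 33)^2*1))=-55 /53016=-0.00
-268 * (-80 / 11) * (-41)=-879040 / 11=-79912.73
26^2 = 676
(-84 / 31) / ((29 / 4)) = -336 / 899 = -0.37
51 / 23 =2.22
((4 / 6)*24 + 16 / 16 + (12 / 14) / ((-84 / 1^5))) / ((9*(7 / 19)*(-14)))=-3515 / 9604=-0.37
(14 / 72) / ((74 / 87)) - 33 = -29101 / 888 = -32.77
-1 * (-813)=813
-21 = -21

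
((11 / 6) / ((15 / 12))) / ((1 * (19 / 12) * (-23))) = -88 / 2185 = -0.04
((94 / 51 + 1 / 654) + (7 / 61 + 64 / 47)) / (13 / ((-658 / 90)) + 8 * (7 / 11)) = 8151358369 / 8130915822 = 1.00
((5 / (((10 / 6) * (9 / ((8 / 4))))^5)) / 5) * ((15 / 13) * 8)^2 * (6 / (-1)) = -4096 / 190125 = -0.02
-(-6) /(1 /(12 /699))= 0.10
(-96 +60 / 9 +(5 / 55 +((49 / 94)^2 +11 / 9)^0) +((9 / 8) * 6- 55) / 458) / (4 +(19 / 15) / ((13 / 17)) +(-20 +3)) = 347174945 / 44576224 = 7.79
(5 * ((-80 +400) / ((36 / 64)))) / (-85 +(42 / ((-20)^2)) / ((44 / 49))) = -225280000 / 6722739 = -33.51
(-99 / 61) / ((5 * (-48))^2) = -11 / 390400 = -0.00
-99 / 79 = -1.25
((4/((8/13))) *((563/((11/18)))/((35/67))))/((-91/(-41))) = 13919049/2695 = 5164.77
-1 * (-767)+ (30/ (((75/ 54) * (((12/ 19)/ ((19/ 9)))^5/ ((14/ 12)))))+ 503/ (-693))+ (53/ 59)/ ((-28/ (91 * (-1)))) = 209236506965126401/ 18542104035840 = 11284.40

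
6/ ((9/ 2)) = 4/ 3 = 1.33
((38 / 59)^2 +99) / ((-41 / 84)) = -29069292 / 142721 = -203.68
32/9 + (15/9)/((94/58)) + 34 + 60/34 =290147/7191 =40.35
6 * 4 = 24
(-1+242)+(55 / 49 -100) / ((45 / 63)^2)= 236 / 5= 47.20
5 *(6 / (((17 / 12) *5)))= 72 / 17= 4.24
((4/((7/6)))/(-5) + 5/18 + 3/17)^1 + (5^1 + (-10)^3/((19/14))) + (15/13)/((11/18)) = -21247717793/29099070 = -730.19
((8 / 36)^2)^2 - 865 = -865.00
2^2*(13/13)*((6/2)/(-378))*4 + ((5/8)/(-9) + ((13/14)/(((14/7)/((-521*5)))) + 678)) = -29773/56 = -531.66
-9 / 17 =-0.53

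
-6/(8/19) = -57/4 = -14.25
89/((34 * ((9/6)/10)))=890/51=17.45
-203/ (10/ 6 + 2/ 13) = -7917/ 71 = -111.51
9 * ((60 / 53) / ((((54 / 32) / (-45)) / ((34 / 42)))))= -81600 / 371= -219.95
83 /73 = 1.14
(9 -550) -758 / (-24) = -6113 / 12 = -509.42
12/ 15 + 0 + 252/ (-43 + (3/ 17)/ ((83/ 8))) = -1535264/ 303245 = -5.06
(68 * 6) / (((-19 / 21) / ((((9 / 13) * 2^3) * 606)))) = -373838976 / 247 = -1513518.12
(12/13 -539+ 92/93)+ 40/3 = -523.75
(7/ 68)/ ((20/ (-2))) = -0.01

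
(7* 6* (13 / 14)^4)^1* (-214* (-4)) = 26729.10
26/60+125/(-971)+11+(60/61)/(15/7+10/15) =1221865297/104838870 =11.65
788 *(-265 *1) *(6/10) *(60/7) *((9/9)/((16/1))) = -469845/7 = -67120.71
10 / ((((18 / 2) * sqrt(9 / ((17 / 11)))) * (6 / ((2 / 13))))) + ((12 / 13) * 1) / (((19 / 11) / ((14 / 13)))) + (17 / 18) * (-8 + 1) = -6.02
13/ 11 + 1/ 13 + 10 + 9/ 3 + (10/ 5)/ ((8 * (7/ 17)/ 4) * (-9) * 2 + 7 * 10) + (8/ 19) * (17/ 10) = 95639146/ 6371365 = 15.01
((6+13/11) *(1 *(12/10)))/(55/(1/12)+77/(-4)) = 1896/140965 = 0.01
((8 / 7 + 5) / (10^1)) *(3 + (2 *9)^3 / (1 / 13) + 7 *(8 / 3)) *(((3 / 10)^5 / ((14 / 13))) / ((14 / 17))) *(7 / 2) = 175126539159 / 392000000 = 446.75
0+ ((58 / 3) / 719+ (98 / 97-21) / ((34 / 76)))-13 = -57.66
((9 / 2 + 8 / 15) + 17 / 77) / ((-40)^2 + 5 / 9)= 36411 / 11091850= 0.00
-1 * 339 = -339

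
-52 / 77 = -0.68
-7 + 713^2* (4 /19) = 2033343 /19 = 107018.05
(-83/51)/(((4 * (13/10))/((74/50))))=-3071/6630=-0.46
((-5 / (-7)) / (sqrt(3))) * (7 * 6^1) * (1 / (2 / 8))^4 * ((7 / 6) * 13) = 116480 * sqrt(3) / 3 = 67249.76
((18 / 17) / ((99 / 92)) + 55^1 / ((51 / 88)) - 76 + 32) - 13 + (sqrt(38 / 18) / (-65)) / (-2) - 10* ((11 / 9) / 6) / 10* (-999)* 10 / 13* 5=sqrt(19) / 390 + 5991770 / 7293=821.59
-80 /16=-5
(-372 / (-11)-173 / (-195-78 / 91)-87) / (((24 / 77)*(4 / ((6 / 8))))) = -2760499 / 87744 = -31.46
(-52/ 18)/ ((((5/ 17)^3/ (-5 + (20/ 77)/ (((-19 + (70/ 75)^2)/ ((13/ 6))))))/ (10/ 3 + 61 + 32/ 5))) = 42831958178594/ 1060030125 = 40406.36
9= 9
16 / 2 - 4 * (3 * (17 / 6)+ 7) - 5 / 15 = -163 / 3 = -54.33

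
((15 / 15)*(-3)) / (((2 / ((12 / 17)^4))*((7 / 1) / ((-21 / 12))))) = 0.09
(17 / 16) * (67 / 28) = 1139 / 448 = 2.54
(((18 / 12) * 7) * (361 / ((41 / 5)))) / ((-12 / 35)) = -442225 / 328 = -1348.25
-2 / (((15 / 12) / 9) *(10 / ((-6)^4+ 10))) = -47016 / 25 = -1880.64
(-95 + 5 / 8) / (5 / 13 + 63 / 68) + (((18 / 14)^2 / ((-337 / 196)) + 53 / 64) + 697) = 15620430019 / 24997312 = 624.88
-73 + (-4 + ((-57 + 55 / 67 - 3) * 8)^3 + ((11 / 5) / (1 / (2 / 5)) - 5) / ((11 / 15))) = -1755345311307072 / 16541965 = -106114679.32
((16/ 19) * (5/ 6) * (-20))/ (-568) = 100/ 4047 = 0.02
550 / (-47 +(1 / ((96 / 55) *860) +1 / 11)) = -99897600 / 8520071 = -11.72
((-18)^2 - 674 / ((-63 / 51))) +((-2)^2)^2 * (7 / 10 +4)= 99206 / 105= 944.82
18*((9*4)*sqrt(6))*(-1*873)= -565704*sqrt(6)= -1385686.15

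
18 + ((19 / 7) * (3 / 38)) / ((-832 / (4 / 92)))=4822269 / 267904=18.00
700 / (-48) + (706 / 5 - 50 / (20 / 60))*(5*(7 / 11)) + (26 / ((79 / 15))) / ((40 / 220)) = -14629 / 948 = -15.43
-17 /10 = -1.70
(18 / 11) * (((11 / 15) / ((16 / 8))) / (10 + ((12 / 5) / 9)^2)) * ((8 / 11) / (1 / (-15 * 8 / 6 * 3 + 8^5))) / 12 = 1471860 / 12463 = 118.10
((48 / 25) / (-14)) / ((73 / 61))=-1464 / 12775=-0.11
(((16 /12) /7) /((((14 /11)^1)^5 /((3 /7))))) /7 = 161051 /46118408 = 0.00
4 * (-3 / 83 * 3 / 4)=-9 / 83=-0.11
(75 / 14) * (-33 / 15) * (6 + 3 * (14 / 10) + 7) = -1419 / 7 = -202.71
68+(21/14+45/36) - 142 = -285/4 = -71.25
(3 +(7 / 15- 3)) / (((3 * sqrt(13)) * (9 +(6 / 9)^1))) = 7 * sqrt(13) / 5655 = 0.00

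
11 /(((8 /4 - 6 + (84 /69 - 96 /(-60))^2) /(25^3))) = 2273046875 /52076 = 43648.65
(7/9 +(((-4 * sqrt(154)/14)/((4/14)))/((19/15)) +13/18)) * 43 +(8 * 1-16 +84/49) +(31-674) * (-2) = 18819/14-645 * sqrt(154)/19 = 922.94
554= 554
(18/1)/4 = 4.50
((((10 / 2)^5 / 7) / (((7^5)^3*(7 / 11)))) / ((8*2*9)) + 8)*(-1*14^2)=-267990352113296839 / 170912214357948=-1568.00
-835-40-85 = -960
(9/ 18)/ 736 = 1/ 1472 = 0.00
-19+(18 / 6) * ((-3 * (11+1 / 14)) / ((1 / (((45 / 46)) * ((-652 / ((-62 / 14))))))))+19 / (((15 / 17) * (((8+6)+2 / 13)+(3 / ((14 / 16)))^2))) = -81816818447 / 5693880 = -14369.26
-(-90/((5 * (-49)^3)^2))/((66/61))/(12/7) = 0.00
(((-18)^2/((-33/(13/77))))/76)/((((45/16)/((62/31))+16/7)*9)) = -1248/1901273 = -0.00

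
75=75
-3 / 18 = -1 / 6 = -0.17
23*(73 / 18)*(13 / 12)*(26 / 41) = 64.08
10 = 10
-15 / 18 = -5 / 6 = -0.83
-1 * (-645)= 645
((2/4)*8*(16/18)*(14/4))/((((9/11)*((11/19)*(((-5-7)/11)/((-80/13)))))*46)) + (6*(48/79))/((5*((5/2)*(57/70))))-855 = -851.42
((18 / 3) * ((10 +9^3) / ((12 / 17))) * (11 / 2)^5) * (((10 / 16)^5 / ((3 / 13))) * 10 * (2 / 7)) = 410979504203125 / 11010048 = 37327675.97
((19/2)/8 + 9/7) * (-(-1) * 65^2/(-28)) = -1170325/3136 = -373.19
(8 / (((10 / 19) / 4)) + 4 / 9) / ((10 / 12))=5512 / 75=73.49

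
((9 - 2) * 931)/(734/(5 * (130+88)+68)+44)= 146.01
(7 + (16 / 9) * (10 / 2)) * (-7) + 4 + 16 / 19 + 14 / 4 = -35185 / 342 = -102.88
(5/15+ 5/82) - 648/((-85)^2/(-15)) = 618389/355470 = 1.74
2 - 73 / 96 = 119 / 96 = 1.24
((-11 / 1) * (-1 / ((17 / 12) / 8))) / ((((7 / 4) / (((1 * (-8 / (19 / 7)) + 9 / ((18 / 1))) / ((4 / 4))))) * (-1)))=196416 / 2261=86.87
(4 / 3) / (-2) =-2 / 3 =-0.67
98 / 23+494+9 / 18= 22943 / 46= 498.76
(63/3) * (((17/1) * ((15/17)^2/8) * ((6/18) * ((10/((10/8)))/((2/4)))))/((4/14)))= 648.53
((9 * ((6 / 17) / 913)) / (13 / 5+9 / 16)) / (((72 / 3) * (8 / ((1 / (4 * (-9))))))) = -0.00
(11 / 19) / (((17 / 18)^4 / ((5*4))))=23094720 / 1586899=14.55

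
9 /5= 1.80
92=92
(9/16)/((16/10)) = 45/128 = 0.35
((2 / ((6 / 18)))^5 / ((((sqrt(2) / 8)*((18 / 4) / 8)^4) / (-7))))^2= 6896136929411072 / 729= 9459721439521.36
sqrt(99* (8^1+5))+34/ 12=17/ 6+3* sqrt(143)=38.71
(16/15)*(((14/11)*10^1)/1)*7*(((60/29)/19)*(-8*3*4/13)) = -6021120/78793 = -76.42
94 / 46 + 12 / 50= 1313 / 575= 2.28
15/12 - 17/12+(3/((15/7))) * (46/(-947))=-6667/28410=-0.23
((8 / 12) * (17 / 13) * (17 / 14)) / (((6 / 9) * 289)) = 1 / 182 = 0.01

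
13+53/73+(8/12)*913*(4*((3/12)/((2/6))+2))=1469284/219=6709.06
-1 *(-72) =72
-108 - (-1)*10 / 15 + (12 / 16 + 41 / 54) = -11429 / 108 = -105.82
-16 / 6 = -8 / 3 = -2.67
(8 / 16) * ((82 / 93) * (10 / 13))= 0.34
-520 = -520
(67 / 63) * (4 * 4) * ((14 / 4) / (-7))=-536 / 63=-8.51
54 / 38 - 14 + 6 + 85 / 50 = -927 / 190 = -4.88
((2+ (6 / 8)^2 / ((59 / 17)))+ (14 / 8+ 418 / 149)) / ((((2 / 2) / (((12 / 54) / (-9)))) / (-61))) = 57635789 / 5696568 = 10.12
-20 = -20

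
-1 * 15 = -15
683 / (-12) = -683 / 12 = -56.92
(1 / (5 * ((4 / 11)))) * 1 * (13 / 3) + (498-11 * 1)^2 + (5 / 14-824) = 99266051 / 420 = 236347.74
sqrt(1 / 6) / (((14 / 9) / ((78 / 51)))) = 39*sqrt(6) / 238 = 0.40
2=2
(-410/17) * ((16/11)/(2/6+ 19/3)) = -984/187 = -5.26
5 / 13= 0.38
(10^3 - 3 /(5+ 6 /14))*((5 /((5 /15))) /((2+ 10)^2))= 189895 /1824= 104.11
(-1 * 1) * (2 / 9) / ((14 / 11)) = -11 / 63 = -0.17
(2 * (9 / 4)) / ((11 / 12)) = 54 / 11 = 4.91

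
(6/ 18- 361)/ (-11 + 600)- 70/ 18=-23861/ 5301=-4.50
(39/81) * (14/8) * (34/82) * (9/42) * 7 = 1547/2952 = 0.52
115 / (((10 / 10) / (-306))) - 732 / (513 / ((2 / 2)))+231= -5978233 / 171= -34960.43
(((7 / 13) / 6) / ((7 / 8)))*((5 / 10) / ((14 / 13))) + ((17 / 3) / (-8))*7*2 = -829 / 84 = -9.87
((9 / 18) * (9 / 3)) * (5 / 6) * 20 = 25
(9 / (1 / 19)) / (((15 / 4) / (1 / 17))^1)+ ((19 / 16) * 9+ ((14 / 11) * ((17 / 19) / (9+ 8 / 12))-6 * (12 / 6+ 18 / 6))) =-136110597 / 8242960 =-16.51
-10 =-10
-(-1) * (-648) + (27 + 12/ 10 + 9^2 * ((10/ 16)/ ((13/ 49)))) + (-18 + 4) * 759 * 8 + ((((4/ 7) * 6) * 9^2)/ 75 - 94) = -1556596493/ 18200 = -85527.28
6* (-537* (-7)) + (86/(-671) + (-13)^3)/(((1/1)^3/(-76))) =127178482/671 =189535.74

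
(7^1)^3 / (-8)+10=-263 / 8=-32.88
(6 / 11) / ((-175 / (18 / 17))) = -108 / 32725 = -0.00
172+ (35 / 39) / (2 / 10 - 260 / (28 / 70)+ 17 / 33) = 239545227 / 1392716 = 172.00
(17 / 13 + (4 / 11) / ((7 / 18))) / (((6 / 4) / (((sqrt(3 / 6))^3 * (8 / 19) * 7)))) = 8980 * sqrt(2) / 8151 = 1.56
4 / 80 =1 / 20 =0.05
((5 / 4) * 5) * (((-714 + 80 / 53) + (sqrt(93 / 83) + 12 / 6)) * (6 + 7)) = -57641.35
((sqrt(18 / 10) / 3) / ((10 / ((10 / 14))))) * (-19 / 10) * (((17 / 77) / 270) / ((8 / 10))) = -323 * sqrt(5) / 11642400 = -0.00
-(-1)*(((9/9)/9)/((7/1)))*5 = 0.08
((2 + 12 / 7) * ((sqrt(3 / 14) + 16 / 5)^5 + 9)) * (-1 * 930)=-307680097764 / 214375- 16180991229 * sqrt(42) / 120050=-2308751.88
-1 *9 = -9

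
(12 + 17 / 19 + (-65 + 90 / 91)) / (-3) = 29460 / 1729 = 17.04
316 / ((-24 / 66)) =-869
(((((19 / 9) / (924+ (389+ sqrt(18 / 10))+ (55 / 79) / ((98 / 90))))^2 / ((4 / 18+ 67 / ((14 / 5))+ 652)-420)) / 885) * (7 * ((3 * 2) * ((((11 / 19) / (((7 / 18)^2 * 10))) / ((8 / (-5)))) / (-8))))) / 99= 0.00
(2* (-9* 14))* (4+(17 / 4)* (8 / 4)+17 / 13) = -45234 / 13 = -3479.54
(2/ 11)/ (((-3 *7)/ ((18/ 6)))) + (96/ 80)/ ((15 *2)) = 27/ 1925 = 0.01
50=50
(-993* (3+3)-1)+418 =-5541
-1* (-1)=1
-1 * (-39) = 39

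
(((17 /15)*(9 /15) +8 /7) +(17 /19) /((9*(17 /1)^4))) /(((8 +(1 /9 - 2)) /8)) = 2143995296 /898464875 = 2.39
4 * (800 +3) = 3212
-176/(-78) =88/39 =2.26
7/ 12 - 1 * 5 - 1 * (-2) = -2.42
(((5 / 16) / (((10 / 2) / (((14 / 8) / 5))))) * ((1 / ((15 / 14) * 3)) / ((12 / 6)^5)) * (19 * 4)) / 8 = 931 / 460800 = 0.00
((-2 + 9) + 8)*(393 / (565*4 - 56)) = 5895 / 2204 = 2.67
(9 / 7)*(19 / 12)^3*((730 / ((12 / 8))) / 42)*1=2503535 / 42336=59.13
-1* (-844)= 844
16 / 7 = 2.29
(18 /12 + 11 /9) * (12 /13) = 98 /39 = 2.51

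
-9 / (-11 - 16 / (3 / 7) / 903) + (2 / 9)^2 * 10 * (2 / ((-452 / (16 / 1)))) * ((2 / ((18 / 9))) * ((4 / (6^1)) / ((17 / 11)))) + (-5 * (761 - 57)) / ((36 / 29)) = -5654342881391 / 1994649219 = -2834.76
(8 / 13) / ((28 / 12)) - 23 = -22.74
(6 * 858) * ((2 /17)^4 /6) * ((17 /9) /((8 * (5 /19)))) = 10868 /73695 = 0.15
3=3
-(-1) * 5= 5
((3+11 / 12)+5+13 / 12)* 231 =2310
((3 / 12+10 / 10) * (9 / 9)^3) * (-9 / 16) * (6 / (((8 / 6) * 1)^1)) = -3.16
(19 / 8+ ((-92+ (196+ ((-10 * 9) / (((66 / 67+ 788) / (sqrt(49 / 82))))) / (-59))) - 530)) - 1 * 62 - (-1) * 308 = -1421 / 8+ 21105 * sqrt(82) / 127873178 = -177.62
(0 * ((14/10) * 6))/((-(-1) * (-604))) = 0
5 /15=1 /3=0.33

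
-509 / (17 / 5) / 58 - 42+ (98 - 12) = 40839 / 986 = 41.42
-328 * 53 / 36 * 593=-2577178 / 9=-286353.11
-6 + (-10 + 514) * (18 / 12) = 750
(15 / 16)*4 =15 / 4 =3.75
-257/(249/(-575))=147775/249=593.47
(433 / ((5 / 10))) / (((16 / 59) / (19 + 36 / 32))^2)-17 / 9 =351630071633 / 73728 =4769288.08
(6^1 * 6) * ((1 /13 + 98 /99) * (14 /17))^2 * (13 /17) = 1477941136 /69553341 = 21.25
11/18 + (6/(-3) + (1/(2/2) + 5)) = 83/18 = 4.61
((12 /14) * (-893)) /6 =-893 /7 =-127.57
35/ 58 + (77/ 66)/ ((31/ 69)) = 2877/ 899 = 3.20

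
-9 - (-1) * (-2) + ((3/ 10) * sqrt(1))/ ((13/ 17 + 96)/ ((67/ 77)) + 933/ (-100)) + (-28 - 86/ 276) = -62945970065/ 1601326194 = -39.31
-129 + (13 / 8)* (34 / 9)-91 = -7699 / 36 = -213.86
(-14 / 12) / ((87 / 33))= -77 / 174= -0.44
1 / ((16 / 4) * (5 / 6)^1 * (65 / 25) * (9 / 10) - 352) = -5 / 1721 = -0.00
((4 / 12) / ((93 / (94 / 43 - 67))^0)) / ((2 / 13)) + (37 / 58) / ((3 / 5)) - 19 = -15.77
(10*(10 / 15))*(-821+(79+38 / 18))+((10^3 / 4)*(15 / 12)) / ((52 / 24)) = -1680715 / 351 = -4788.36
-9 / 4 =-2.25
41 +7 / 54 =2221 / 54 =41.13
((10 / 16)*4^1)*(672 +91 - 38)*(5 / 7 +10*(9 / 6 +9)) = 1341250 / 7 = 191607.14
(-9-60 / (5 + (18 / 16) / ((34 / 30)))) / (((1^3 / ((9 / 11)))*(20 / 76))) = -529929 / 8965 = -59.11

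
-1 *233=-233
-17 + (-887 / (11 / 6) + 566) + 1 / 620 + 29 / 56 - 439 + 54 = -30486641 / 95480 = -319.30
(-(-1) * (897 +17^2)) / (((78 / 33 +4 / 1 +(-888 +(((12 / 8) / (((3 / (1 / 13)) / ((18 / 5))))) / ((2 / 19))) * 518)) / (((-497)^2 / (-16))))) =104730580955 / 1145528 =91425.60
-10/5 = -2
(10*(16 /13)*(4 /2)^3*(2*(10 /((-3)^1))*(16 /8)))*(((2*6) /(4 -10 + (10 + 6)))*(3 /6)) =-10240 /13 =-787.69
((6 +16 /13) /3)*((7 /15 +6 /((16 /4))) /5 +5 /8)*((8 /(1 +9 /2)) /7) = 8836 /17325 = 0.51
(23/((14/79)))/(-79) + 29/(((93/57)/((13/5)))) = 96717/2170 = 44.57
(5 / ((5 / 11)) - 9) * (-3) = -6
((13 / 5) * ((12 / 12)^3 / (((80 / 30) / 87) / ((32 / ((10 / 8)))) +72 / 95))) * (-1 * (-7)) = 1031472 / 43021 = 23.98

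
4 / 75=0.05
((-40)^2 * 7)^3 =1404928000000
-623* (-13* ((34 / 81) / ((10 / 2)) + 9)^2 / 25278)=109620297059 / 4146223950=26.44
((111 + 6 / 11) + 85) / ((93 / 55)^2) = 594550 / 8649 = 68.74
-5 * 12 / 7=-60 / 7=-8.57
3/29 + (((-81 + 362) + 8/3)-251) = 2851/87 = 32.77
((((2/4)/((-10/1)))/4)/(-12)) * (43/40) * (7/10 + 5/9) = 4859/3456000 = 0.00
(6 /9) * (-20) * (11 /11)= -40 /3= -13.33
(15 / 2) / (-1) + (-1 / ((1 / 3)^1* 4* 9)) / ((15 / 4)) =-677 / 90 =-7.52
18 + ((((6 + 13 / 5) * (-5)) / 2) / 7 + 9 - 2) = 307 / 14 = 21.93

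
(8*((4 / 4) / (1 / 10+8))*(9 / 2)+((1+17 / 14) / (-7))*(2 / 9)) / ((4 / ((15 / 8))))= 3215 / 1568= 2.05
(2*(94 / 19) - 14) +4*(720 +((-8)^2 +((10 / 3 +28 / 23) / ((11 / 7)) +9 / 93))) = 1405468214 / 447051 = 3143.87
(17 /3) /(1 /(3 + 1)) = 68 /3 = 22.67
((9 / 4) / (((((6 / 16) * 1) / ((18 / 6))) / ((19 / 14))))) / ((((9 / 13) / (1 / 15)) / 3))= 247 / 35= 7.06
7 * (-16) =-112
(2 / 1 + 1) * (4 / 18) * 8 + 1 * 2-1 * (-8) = 46 / 3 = 15.33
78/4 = 39/2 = 19.50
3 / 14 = 0.21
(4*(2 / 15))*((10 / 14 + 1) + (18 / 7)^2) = 1088 / 245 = 4.44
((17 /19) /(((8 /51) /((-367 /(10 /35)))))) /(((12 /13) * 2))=-9651733 /2432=-3968.64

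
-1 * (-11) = 11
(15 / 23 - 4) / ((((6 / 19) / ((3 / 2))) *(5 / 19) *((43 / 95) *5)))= -528143 / 19780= -26.70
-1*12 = -12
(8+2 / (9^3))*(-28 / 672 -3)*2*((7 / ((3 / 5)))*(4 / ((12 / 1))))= -7452935 / 39366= -189.32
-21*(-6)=126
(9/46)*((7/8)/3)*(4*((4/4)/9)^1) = 7/276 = 0.03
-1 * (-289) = 289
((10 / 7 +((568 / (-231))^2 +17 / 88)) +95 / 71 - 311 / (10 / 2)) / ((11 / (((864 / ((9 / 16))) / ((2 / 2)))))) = -515924542912 / 69458235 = -7427.84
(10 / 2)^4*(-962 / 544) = -300625 / 272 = -1105.24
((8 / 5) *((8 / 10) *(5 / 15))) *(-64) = -2048 / 75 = -27.31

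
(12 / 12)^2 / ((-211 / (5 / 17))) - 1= -3592 / 3587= -1.00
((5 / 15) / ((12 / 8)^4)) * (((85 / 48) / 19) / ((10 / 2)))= 0.00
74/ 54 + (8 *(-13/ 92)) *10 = -6169/ 621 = -9.93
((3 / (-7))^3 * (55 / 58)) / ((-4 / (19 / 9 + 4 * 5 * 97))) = 412005 / 11368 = 36.24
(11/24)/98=11/2352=0.00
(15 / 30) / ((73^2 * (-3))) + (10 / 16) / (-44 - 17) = -80179 / 7801656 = -0.01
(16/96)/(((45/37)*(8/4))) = 0.07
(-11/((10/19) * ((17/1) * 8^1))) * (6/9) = -209/2040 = -0.10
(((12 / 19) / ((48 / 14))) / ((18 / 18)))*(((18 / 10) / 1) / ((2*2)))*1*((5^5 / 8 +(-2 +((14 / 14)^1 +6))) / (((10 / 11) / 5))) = 180.37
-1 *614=-614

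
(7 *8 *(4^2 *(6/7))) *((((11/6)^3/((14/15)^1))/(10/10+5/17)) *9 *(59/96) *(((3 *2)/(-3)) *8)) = -2427260/7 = -346751.43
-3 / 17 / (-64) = 3 / 1088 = 0.00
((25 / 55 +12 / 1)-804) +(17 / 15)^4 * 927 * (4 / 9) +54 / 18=-60604078 / 556875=-108.83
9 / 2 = 4.50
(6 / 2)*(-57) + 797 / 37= -5530 / 37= -149.46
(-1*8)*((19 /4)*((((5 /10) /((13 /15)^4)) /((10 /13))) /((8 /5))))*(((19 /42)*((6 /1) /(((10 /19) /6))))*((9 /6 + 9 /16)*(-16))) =6875290125 /246064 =27941.06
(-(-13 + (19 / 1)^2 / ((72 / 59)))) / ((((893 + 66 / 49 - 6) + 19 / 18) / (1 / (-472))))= 997787 / 1481047264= 0.00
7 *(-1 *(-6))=42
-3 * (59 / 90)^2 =-3481 / 2700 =-1.29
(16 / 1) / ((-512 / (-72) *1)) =9 / 4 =2.25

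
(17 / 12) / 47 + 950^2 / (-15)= -33933983 / 564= -60166.64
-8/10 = -4/5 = -0.80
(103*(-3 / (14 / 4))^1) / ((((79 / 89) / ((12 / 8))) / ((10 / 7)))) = -825030 / 3871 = -213.13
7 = 7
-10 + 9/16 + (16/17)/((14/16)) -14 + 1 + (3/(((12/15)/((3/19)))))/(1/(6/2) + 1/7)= -727805/36176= -20.12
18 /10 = 9 /5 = 1.80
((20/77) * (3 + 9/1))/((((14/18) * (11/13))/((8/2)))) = 112320/5929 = 18.94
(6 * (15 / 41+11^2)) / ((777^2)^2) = 9952 / 4981345641027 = 0.00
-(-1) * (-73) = -73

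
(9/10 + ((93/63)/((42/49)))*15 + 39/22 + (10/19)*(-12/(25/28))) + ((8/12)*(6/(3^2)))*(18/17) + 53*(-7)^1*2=-76755143/106590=-720.10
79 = 79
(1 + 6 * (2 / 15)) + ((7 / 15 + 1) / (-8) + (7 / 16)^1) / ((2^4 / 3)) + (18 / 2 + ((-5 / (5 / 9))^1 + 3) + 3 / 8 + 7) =3129 / 256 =12.22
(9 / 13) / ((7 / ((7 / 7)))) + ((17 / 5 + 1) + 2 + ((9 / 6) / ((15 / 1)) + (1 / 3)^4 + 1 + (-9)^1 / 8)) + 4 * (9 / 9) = 618353 / 58968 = 10.49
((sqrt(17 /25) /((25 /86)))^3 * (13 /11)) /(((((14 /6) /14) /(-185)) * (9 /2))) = -20804119648 * sqrt(17) /12890625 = -6654.26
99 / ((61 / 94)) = 152.56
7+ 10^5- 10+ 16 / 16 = 99998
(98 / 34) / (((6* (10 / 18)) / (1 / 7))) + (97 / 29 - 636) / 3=-210.76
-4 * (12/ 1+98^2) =-38464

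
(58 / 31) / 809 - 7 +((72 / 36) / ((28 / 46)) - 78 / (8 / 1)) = -9453159 / 702212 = -13.46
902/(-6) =-451/3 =-150.33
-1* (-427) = 427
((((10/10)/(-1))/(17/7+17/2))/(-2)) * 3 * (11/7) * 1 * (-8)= -88/51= -1.73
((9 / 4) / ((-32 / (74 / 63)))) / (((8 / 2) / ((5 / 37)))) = -5 / 1792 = -0.00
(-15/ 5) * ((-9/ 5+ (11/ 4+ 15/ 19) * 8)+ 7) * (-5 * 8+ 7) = 3318.06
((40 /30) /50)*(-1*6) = -4 /25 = -0.16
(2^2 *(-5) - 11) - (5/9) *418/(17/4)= -13103/153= -85.64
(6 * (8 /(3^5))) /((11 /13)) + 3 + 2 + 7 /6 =6.40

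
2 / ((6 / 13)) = 13 / 3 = 4.33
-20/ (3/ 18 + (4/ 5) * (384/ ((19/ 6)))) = -11400/ 55391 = -0.21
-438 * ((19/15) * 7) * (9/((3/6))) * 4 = -1398096/5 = -279619.20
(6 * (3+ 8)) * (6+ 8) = 924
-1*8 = -8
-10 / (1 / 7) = -70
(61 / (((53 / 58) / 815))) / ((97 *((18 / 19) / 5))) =2960.19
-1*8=-8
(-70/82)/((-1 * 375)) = 0.00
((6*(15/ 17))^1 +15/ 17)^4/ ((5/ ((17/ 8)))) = 24310125/ 39304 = 618.52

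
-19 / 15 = -1.27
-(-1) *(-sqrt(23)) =-sqrt(23) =-4.80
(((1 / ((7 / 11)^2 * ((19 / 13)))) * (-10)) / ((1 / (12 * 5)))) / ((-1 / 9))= 8494200 / 931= 9123.74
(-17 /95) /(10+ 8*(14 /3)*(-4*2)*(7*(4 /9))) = 459 /2357710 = 0.00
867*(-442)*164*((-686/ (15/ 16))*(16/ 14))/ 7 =7508133068.80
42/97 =0.43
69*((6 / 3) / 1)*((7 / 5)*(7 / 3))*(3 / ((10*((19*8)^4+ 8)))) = 0.00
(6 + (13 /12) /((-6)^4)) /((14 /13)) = 1213225 /217728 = 5.57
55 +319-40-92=242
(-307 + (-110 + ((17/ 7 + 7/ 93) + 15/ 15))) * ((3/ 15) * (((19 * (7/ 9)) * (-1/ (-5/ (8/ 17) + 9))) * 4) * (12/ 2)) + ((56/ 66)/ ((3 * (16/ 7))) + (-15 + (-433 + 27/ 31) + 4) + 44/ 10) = -14752508453/ 797940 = -18488.24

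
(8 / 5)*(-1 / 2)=-4 / 5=-0.80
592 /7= 84.57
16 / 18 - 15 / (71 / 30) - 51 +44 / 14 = -238439 / 4473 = -53.31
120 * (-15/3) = -600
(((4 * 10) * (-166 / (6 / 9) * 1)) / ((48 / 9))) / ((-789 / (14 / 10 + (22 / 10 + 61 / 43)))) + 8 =449615 / 22618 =19.88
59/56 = 1.05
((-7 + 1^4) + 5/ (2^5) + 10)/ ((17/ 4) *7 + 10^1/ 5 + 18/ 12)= 0.12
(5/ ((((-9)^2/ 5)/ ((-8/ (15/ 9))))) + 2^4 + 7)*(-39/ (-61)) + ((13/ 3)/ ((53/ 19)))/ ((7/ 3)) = 14.42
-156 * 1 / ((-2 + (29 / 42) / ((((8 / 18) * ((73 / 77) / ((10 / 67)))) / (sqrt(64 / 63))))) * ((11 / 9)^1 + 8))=101414885 * sqrt(7) / 253471459 + 2176891171 / 253471459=9.65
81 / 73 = 1.11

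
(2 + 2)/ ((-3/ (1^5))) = -4/ 3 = -1.33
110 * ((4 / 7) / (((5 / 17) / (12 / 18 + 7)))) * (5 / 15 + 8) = 860200 / 63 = 13653.97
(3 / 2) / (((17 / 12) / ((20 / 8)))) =2.65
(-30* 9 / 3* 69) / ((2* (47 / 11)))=-34155 / 47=-726.70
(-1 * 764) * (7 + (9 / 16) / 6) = -43357 / 8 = -5419.62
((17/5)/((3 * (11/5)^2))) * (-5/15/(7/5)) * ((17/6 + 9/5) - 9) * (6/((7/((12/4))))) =11135/17787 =0.63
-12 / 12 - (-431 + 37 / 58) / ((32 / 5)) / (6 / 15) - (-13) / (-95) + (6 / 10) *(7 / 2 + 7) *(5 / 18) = 59498599 / 352640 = 168.72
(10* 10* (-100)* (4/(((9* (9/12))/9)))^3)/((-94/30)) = 204800000/423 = 484160.76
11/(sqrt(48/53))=11*sqrt(159)/12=11.56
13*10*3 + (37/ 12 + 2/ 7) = 33043/ 84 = 393.37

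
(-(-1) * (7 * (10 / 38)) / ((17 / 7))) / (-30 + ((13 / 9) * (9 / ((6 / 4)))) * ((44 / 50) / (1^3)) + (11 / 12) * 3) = -10500 / 271643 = -0.04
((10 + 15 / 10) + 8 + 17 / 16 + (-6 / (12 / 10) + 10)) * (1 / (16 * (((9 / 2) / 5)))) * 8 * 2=2045 / 72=28.40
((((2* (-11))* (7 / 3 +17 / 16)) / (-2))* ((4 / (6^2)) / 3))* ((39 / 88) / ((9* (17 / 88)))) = 23309 / 66096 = 0.35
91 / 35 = 13 / 5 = 2.60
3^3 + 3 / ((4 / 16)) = 39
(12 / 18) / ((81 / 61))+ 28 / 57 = 4586 / 4617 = 0.99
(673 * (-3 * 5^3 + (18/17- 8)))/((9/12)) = -17479156/51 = -342728.55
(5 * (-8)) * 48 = -1920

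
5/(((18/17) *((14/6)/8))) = 340/21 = 16.19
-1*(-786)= 786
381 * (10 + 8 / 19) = 75438 / 19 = 3970.42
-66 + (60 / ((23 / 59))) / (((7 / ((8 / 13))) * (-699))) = -32195594 / 487669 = -66.02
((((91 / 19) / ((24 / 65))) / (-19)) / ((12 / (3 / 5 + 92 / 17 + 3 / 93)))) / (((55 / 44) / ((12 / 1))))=-9420229 / 2853705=-3.30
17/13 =1.31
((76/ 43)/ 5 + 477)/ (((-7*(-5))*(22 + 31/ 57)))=5849967/ 9669625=0.60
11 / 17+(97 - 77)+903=15702 / 17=923.65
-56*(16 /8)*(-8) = 896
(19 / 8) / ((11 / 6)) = 57 / 44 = 1.30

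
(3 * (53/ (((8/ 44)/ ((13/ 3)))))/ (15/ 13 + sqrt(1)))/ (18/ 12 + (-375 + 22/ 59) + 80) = -6.00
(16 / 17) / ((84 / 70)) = 40 / 51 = 0.78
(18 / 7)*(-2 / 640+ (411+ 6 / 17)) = 20139687 / 19040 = 1057.76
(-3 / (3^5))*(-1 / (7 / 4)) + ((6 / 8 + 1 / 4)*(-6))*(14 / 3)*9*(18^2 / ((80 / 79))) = -228578659 / 2835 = -80627.39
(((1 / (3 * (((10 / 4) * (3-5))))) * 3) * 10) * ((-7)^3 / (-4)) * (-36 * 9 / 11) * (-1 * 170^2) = -1605857400 / 11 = -145987036.36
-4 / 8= -1 / 2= -0.50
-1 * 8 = -8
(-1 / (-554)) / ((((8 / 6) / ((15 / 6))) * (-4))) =-15 / 17728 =-0.00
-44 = -44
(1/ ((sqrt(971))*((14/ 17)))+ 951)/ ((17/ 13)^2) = 556.14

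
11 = 11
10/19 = 0.53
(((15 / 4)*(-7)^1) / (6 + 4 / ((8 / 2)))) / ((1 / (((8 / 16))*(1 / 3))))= -5 / 8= -0.62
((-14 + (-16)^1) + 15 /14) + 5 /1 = -335 /14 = -23.93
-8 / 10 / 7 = -4 / 35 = -0.11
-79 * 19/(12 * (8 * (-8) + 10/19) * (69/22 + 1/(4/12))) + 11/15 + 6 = 6891233/976860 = 7.05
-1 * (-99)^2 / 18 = -1089 / 2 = -544.50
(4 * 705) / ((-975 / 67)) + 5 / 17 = -213807 / 1105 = -193.49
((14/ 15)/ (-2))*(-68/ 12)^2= -2023/ 135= -14.99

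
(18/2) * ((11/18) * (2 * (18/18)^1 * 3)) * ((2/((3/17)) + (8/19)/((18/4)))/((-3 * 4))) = -10747/342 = -31.42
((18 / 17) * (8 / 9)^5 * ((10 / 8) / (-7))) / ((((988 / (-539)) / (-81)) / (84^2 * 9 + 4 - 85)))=-1234759680 / 4199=-294060.41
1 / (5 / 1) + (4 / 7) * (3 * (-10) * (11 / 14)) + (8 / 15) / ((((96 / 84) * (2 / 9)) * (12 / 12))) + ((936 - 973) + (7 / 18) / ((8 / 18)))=-92697 / 1960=-47.29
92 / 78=46 / 39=1.18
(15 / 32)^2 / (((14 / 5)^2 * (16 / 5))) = 28125 / 3211264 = 0.01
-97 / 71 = -1.37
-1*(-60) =60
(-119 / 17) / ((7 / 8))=-8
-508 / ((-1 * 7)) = 508 / 7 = 72.57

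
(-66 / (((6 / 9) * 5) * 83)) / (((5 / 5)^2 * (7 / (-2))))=198 / 2905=0.07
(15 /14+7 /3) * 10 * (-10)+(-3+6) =-7087 /21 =-337.48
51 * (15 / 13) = 765 / 13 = 58.85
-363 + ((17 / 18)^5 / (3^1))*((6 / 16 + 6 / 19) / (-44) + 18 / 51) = -4586319892691 / 12637430784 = -362.92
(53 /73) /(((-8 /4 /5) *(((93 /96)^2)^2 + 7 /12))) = -416808960 /336206683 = -1.24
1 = 1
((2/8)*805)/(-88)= -805/352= -2.29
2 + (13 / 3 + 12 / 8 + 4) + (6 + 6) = 143 / 6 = 23.83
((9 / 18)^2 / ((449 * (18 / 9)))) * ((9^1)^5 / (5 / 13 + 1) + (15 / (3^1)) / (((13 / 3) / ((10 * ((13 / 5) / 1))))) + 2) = 11.88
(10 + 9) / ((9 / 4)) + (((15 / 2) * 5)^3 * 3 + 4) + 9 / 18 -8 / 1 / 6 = 11391461 / 72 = 158214.74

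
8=8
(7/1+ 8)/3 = 5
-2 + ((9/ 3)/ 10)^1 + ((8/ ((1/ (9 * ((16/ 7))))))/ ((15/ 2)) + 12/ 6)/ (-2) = -957/ 70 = -13.67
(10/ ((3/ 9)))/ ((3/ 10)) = 100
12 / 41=0.29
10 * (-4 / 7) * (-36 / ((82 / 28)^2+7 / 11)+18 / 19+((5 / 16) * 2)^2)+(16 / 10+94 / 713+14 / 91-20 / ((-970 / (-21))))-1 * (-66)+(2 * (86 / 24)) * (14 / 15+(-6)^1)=4353737408949767 / 95008200257880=45.82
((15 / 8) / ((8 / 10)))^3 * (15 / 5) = 1265625 / 32768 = 38.62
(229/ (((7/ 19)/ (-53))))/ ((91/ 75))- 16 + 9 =-17299684/ 637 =-27158.06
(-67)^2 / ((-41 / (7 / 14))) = -4489 / 82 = -54.74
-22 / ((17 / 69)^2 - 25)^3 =1187099793891 / 836984175536128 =0.00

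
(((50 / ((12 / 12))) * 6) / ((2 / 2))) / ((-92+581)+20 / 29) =8700 / 14201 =0.61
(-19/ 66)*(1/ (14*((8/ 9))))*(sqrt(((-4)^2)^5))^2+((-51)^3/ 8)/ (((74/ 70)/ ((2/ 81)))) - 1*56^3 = -6846492887/ 34188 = -200260.12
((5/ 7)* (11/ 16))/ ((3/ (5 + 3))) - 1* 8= -281/ 42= -6.69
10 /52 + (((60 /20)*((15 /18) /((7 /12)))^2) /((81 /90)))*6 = 52245 /1274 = 41.01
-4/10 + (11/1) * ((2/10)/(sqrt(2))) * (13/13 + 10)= -2/5 + 121 * sqrt(2)/10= 16.71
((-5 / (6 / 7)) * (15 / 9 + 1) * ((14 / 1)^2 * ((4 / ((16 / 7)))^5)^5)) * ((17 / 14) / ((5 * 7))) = -159587165740011823196033 / 1266637395197952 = -125992779.26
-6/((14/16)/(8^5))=-224694.86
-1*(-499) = 499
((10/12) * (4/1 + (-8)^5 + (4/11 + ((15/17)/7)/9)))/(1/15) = -3216568625/7854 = -409545.28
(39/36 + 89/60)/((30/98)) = 3773/450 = 8.38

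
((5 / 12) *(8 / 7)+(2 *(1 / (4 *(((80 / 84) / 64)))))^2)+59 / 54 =1130.53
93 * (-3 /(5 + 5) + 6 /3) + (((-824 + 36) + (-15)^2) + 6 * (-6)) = -4409 /10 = -440.90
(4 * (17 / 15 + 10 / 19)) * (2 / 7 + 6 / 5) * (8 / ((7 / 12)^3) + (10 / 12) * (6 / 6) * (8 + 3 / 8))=4786732093 / 10264275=466.35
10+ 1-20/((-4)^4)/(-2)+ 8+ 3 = 2821/128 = 22.04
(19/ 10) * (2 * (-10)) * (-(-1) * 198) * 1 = -7524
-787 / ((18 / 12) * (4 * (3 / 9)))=-787 / 2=-393.50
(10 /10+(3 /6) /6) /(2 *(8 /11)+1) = 143 /324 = 0.44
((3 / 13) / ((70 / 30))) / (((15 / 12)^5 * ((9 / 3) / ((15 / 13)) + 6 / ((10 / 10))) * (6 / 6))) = 9216 / 2445625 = 0.00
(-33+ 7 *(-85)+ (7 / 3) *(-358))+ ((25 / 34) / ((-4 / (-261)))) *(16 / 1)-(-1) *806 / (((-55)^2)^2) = -324664133894 / 466681875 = -695.69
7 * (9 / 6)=21 / 2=10.50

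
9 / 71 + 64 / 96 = 169 / 213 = 0.79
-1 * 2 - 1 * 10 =-12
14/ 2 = 7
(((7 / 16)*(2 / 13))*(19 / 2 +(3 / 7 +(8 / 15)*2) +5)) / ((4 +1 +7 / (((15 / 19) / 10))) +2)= 3359 / 298480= 0.01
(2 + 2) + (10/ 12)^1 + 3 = 47/ 6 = 7.83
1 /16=0.06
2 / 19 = 0.11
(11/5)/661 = 11/3305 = 0.00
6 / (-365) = -6 / 365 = -0.02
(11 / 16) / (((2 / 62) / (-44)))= -3751 / 4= -937.75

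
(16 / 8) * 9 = 18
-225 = -225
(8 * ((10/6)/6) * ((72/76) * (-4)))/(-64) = 5/38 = 0.13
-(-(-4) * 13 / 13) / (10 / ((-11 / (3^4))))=22 / 405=0.05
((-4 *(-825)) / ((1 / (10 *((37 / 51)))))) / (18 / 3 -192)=-203500 / 1581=-128.72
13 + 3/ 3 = 14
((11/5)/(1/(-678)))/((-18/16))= 19888/15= 1325.87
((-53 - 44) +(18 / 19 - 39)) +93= -799 / 19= -42.05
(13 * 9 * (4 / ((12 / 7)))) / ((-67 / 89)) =-362.64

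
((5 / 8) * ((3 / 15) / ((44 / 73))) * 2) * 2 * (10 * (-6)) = -1095 / 22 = -49.77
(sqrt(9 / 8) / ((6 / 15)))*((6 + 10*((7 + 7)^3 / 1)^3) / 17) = 1549578508845*sqrt(2) / 68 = 32226984458.39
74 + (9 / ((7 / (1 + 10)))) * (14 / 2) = 173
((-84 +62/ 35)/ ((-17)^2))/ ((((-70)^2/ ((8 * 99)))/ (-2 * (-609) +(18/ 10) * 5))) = -699198588/ 12390875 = -56.43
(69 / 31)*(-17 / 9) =-391 / 93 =-4.20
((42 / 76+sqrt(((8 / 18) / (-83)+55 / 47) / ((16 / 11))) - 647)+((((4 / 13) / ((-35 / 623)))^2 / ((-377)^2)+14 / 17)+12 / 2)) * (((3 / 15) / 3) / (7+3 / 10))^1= -82707553657823 / 14159072194475+sqrt(1754931167) / 5125914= -5.83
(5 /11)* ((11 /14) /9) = 5 /126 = 0.04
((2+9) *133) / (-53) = -1463 / 53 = -27.60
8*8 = 64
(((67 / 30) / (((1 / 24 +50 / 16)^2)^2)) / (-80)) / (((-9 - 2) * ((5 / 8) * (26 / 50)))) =7236 / 93179515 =0.00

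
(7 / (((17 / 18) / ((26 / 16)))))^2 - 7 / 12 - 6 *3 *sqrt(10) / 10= 2004191 / 13872 - 9 *sqrt(10) / 5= 138.79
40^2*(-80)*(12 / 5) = -307200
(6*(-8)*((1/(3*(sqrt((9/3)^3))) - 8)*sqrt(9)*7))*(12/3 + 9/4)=50400 - 700*sqrt(3)/3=49995.85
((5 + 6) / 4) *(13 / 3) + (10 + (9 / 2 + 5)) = 377 / 12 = 31.42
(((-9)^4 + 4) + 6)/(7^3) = 6571/343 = 19.16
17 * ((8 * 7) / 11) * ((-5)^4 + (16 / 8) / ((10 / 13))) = 2987376 / 55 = 54315.93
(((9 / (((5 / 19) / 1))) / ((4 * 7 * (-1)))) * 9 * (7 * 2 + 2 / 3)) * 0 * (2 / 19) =0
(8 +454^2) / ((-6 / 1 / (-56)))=1923824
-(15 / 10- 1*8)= 13 / 2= 6.50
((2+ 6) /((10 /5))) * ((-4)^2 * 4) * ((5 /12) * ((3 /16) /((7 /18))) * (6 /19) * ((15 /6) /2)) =2700 /133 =20.30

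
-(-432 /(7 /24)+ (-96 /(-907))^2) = 8529160320 /5758543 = 1481.13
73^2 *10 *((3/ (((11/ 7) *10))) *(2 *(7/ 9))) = 522242/ 33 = 15825.52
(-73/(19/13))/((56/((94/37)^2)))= -2096341/364154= -5.76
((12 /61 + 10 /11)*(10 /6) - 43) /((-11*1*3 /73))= 6047977 /66429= 91.04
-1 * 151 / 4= -151 / 4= -37.75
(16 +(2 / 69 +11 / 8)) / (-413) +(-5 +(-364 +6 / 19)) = -1597154413 / 4331544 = -368.73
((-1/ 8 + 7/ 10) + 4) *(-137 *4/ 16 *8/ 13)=-25071/ 260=-96.43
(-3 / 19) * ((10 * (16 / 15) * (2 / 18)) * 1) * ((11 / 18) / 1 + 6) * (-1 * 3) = 1904 / 513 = 3.71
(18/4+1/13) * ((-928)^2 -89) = 102470305/26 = 3941165.58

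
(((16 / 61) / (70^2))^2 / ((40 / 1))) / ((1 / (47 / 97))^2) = 4418 / 262691076528125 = 0.00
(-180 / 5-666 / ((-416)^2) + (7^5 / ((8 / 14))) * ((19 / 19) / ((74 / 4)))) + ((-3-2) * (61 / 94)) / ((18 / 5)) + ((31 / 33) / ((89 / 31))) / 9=1552.98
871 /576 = 1.51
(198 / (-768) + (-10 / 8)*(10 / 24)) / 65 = -23 / 1920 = -0.01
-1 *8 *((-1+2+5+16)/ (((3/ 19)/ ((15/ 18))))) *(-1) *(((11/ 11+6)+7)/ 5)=23408/ 9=2600.89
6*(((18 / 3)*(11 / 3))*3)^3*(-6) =-10349856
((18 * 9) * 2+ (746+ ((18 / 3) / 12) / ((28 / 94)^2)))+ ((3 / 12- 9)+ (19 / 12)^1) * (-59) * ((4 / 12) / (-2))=3546215 / 3528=1005.16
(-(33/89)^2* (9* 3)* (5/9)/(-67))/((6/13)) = 70785/1061414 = 0.07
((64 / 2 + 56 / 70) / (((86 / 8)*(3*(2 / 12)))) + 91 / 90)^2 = 757845841 / 14976900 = 50.60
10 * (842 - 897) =-550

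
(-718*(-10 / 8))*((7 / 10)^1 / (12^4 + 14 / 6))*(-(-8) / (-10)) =-7539 / 311075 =-0.02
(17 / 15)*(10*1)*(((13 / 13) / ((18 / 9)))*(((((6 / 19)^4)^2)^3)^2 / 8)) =15903682542709478045061774546019811328 / 23997878253756106444997335735942416102218125380085922630082241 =0.00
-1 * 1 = -1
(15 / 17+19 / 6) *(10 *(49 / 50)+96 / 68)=393589 / 8670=45.40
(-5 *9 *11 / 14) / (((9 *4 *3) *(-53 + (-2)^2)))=55 / 8232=0.01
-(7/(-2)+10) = -13/2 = -6.50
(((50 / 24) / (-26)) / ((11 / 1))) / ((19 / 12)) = -25 / 5434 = -0.00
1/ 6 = 0.17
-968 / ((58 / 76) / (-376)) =13830784 / 29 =476923.59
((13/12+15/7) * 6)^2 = 73441/196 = 374.70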